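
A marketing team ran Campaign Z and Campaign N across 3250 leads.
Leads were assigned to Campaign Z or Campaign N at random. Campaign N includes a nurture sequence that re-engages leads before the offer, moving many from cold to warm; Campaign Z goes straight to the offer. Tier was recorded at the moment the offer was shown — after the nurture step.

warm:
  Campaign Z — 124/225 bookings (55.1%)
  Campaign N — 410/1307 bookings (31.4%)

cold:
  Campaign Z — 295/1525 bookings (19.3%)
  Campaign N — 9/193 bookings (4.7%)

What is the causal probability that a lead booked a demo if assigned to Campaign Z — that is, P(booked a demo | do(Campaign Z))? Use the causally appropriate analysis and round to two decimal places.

Engagement tier lies on the pathway campaign → engagement tier → outcome, so adjusting for it blocks the indirect effect. For the total causal effect of campaign, use the unadjusted pooled rates.
So P(outcome | do(Campaign Z)) is just the pooled rate for Campaign Z: 419/1750 = 0.239.

0.24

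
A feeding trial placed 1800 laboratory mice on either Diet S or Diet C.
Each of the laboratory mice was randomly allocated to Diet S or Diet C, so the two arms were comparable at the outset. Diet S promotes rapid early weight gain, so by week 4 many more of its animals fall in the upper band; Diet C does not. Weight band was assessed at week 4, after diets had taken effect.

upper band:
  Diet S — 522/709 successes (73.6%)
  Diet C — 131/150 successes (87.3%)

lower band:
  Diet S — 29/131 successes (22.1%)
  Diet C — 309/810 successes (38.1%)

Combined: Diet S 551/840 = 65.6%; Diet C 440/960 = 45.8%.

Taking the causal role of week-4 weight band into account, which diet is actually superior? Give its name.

Diet C is higher inside every week-4 weight band stratum but Diet S is higher in aggregate. Whether to stratify depends on how week-4 weight band relates to the diet.
Week-4 weight band is recorded after the diet and is itself shifted by it — it sits on the causal path from diet to outcome. Conditioning on a mediator would strip out part of the effect we want; the pooled comparison gives the total causal effect.
Pooled: Diet S 65.6% vs Diet C 45.8%; Diet S is higher overall.

Diet S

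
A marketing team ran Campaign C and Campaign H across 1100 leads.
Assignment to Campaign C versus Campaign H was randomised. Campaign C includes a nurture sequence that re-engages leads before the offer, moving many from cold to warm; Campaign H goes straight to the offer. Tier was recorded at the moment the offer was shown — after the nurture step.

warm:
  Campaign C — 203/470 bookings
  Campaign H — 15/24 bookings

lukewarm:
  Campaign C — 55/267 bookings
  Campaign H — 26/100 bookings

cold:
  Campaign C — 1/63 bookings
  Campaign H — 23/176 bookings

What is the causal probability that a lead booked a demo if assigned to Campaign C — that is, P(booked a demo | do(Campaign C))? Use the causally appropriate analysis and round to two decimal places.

0.32

The engagement tier-specific comparison favours Campaign H throughout, but the pooled figures favour Campaign C. The question is whether to condition on engagement tier.
Engagement tier here is a post-treatment variable shaped by the campaign; conditioning on it would introduce bias rather than remove it. The overall comparison is the causal one.
So P(outcome | do(Campaign C)) is just the pooled rate for Campaign C: 259/800 = 0.324.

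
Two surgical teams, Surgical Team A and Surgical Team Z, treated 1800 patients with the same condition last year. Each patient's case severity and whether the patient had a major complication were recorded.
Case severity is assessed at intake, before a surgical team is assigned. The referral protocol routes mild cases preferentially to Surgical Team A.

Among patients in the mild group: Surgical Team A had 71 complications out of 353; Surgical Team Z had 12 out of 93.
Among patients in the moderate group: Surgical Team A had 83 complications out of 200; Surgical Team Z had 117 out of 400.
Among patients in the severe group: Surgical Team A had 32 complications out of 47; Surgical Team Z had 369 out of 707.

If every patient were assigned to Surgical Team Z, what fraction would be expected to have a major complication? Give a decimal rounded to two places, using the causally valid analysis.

0.35

The stratified and pooled comparisons disagree (Surgical Team Z wins within each case severity; Surgical Team A wins overall), so the answer turns on the causal role of case severity.
Case severity satisfies the back-door criterion: it is not a descendant of the surgical team, and it blocks the spurious path from surgical team to outcome. Adjusting for it (i.e., using the within-case severity rates) gives the causal effect.
Standardising Surgical Team Z to the population case severity mix: 0.248·12/93 + 0.333·117/400 + 0.419·369/707 = 0.348.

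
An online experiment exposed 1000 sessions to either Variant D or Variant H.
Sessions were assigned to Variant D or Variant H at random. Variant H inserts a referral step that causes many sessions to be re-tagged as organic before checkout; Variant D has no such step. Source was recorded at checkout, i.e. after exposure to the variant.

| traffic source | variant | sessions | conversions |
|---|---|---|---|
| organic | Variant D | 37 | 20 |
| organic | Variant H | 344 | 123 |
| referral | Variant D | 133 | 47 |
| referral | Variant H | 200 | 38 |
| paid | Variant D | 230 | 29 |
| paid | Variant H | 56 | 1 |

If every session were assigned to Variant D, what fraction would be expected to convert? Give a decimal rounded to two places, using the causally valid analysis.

Traffic source is downstream of the variant. One should not condition on a consequence of treatment, so the overall rates are the right comparison.
So P(outcome | do(Variant D)) is just the pooled rate for Variant D: 96/400 = 0.240.

0.24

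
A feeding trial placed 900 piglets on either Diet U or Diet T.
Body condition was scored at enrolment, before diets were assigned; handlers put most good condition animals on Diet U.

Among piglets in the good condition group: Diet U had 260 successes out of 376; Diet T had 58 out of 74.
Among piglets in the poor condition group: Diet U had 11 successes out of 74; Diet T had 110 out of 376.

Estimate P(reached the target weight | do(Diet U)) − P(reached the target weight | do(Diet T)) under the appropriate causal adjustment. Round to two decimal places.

Here starting body condition is a common cause — it drives both which diet a case falls under and the outcome. The crude comparison mixes populations; the stratum-specific rates are the causally relevant ones.
Adjusting over the population distribution of starting body condition: 0.500·(0.691−0.784) + 0.500·(0.149−0.293) = -0.118.

-0.12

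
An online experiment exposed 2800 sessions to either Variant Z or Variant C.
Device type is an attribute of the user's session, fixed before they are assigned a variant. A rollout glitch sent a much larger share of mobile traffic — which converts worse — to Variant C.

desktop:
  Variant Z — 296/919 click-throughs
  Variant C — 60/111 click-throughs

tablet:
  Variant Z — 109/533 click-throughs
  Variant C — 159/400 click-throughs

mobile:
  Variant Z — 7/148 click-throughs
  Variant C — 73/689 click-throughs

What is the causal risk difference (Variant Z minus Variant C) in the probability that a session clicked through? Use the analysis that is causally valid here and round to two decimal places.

The imbalance in device type arose from how sessions were allocated, not from anything the variant did; and device type independently affects the outcome. The pooled gap is confounded — condition on device type.
Adjusting over the population distribution of device type: 0.368·(0.322−0.541) + 0.333·(0.205−0.398) + 0.299·(0.047−0.106) = -0.162.

-0.16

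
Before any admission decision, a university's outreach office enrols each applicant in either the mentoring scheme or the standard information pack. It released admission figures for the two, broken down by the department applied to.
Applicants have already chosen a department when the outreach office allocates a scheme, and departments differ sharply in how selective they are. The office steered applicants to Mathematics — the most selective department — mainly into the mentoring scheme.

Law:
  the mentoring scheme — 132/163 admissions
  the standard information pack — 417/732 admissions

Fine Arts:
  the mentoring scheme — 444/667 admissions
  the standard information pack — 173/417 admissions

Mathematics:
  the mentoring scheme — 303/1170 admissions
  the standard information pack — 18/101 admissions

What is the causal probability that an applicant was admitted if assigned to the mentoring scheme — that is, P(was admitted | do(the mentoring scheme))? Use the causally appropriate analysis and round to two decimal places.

0.55

Department differs across outreach schemes for reasons unrelated to any effect of the outreach scheme itself, and it separately predicts the outcome — a classic confounder. We must compare within department levels.
Standardising the mentoring scheme to the population department mix: 0.275·132/163 + 0.334·444/667 + 0.391·303/1170 = 0.546.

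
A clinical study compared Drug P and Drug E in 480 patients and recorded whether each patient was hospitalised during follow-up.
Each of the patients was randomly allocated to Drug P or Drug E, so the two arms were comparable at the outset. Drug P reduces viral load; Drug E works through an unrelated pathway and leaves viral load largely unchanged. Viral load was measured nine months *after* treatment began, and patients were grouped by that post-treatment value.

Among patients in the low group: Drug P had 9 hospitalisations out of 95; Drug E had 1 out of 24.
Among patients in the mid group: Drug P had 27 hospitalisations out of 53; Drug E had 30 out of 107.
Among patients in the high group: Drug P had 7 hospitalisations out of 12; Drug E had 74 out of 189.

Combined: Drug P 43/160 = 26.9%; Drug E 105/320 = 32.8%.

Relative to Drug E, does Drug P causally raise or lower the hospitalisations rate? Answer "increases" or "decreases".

The distribution of viral load is itself part of what the drug does — it is an intermediate outcome. Holding it fixed would remove that part of the effect; the total effect is the pooled difference.
Pooled: Drug P 26.9% vs Drug E 32.8%; Drug P is lower overall.

decreases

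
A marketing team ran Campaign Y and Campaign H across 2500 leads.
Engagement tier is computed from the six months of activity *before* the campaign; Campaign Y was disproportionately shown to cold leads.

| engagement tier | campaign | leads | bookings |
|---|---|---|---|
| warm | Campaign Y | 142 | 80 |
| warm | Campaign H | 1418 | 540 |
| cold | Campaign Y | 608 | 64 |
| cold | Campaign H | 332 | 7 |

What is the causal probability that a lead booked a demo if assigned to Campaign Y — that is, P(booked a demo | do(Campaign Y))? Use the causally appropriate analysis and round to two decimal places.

0.39

Campaign Y is higher inside every engagement tier stratum but Campaign H is higher in aggregate. Whether to stratify depends on how engagement tier relates to the campaign.
Here engagement tier is a common cause — it drives both which campaign a case falls under and the outcome. The crude comparison mixes populations; the stratum-specific rates are the causally relevant ones.
Standardising Campaign Y to the population engagement tier mix: 0.624·80/142 + 0.376·64/608 = 0.391.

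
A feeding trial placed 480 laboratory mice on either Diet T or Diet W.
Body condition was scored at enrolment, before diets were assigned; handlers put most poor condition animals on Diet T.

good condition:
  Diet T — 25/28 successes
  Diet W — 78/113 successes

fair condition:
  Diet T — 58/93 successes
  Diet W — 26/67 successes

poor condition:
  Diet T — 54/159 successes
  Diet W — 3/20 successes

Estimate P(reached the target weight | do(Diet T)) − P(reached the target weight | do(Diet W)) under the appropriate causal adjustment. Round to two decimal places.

The starting body condition-specific comparison favours Diet T throughout, but the pooled figures favour Diet W. The question is whether to condition on starting body condition.
Since starting body condition is a pre-existing factor (not a product of the diet) and it affects the outcome on its own, it is a confounder. The stratified rates, not the pooled rate, identify the causal effect.
Adjusting over the population distribution of starting body condition: 0.294·(0.893−0.690) + 0.333·(0.624−0.388) + 0.373·(0.340−0.150) = +0.209.

+0.21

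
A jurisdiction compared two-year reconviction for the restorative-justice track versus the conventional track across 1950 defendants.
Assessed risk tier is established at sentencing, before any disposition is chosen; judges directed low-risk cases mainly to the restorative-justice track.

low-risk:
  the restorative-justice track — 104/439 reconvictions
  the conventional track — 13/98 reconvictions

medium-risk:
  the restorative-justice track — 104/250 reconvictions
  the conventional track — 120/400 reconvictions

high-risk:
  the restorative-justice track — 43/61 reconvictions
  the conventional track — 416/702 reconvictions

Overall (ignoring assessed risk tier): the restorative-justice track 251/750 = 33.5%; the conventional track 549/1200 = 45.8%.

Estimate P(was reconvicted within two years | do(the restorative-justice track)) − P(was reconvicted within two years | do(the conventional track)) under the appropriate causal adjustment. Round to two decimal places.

Since assessed risk tier is a pre-existing factor (not a product of the disposition) and it affects the outcome on its own, it is a confounder. The stratified rates, not the pooled rate, identify the causal effect.
Adjusting over the population distribution of assessed risk tier: 0.275·(0.237−0.133) + 0.333·(0.416−0.300) + 0.391·(0.705−0.593) = +0.111.

+0.11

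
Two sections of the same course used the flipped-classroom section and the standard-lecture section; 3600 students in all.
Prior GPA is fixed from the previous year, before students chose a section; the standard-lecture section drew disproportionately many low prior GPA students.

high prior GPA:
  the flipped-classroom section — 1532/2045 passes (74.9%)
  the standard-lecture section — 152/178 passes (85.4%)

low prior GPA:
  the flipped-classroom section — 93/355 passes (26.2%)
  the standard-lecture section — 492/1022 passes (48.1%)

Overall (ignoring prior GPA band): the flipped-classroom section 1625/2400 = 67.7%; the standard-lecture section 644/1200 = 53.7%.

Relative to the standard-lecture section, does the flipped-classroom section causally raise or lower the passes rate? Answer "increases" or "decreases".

Prior GPA band is set before the teaching method has any effect — it is not caused by the teaching method — and it independently drives the outcome. That makes it a confounder, so the causal comparison is within prior GPA band levels.
Within each level — high prior GPA: 74.9% vs 85.4%; low prior GPA: 26.2% vs 48.1% — the standard-lecture section is higher every time.

decreases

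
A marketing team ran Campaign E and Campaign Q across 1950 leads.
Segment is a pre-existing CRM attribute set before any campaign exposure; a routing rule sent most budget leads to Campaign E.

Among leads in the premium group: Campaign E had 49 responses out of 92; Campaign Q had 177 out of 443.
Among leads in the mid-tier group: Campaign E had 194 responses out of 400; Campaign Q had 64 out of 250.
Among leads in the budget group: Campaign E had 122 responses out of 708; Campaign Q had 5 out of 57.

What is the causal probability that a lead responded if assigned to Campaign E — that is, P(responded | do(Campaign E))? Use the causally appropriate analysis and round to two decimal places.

Customer segment is set before the campaign has any effect — it is not caused by the campaign — and it independently drives the outcome. That makes it a confounder, so the causal comparison is within customer segment levels.
Standardising Campaign E to the population customer segment mix: 0.274·49/92 + 0.333·194/400 + 0.392·122/708 = 0.375.

0.38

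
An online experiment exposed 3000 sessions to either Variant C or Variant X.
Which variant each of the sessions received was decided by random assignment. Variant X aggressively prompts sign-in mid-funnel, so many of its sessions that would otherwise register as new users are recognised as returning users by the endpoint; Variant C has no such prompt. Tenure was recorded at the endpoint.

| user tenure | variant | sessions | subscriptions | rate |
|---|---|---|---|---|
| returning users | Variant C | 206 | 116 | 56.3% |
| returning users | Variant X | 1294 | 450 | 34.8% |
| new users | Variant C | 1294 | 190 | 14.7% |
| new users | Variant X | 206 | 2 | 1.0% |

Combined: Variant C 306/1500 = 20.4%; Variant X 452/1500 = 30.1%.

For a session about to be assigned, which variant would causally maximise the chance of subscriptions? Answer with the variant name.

Variant X

User tenure is recorded after the variant and is itself shifted by it — it sits on the causal path from variant to outcome. Conditioning on a mediator would strip out part of the effect we want; the pooled comparison gives the total causal effect.
Pooled: Variant C 20.4% vs Variant X 30.1%; Variant X is higher overall.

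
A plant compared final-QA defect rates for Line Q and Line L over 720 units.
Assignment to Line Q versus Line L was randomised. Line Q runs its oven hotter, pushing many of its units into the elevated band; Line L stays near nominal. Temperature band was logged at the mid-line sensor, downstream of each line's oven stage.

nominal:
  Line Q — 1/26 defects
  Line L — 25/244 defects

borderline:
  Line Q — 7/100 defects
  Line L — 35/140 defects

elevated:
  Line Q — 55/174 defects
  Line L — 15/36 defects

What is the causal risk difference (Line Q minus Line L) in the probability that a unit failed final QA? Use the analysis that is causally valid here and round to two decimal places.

+0.03

Stratifying would compare lines among units the lines themselves sorted into in-process temperature band groups — a form of selection on an intermediate. The unconditioned pooled rates give the total causal effect.
The causal difference is the pooled difference: 0.210 − 0.179 = +0.031.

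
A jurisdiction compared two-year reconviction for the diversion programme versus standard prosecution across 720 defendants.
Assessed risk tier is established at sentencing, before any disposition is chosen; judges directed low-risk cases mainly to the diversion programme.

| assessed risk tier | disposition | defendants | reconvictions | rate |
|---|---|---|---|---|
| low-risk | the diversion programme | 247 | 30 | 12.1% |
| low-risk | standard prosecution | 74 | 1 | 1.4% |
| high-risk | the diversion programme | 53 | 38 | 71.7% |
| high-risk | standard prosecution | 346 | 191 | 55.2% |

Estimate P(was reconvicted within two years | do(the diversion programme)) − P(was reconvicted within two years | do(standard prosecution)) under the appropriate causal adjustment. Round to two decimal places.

+0.14

The imbalance in assessed risk tier arose from how defendants were allocated, not from anything the disposition did; and assessed risk tier independently affects the outcome. The pooled gap is confounded — condition on assessed risk tier.
Adjusting over the population distribution of assessed risk tier: 0.446·(0.121−0.014) + 0.554·(0.717−0.552) = +0.140.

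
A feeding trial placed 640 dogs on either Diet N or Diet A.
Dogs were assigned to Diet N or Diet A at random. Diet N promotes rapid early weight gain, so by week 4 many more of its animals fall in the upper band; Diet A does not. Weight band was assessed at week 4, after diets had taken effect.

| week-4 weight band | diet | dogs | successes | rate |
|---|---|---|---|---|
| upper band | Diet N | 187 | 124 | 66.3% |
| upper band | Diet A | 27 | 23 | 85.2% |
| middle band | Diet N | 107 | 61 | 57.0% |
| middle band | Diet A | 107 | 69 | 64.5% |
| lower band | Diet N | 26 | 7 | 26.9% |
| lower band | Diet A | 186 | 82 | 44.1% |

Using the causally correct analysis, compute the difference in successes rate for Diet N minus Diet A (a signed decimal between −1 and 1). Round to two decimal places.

Week-4 weight band is recorded after the diet and is itself shifted by it — it sits on the causal path from diet to outcome. Conditioning on a mediator would strip out part of the effect we want; the pooled comparison gives the total causal effect.
The causal difference is the pooled difference: 0.600 − 0.544 = +0.056.

+0.06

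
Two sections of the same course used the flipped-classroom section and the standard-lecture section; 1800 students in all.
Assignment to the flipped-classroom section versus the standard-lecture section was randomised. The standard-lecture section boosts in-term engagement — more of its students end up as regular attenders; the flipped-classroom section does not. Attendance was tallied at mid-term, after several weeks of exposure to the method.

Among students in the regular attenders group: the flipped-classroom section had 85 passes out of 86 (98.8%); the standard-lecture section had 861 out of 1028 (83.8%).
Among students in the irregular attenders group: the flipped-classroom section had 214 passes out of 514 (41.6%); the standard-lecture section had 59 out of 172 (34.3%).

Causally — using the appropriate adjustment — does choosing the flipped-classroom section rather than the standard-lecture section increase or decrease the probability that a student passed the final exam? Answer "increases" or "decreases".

Mid-term attendance here is a post-treatment variable shaped by the teaching method; conditioning on it would introduce bias rather than remove it. The overall comparison is the causal one.
Pooled: the flipped-classroom section 49.8% vs the standard-lecture section 76.7%; the standard-lecture section is higher overall.

decreases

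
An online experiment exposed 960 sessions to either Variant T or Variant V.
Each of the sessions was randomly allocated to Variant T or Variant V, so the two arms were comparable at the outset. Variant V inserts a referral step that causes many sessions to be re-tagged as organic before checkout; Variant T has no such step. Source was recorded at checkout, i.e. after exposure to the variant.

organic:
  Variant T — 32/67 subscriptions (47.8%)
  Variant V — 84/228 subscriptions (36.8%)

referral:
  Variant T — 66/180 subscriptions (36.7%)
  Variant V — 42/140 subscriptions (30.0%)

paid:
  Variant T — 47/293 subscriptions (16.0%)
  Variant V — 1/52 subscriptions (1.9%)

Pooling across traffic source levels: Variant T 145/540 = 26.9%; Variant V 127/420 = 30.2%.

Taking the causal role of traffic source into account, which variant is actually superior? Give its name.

Variant V

Traffic source is downstream of the variant. One should not condition on a consequence of treatment, so the overall rates are the right comparison.
Pooled: Variant T 26.9% vs Variant V 30.2%; Variant V is higher overall.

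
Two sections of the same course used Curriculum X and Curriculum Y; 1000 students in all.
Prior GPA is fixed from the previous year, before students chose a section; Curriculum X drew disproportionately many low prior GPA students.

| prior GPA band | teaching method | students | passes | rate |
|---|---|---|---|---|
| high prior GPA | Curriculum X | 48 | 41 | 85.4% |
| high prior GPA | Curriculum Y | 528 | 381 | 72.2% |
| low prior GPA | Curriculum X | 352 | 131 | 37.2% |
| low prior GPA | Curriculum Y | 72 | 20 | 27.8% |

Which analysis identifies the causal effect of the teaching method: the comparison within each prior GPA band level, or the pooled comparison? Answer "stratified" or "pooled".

Prior GPA band differs across teaching methods for reasons unrelated to any effect of the teaching method itself, and it separately predicts the outcome — a classic confounder. We must compare within prior GPA band levels.
Within each level — high prior GPA: 85.4% vs 72.2%; low prior GPA: 37.2% vs 27.8% — Curriculum X is higher every time.

stratified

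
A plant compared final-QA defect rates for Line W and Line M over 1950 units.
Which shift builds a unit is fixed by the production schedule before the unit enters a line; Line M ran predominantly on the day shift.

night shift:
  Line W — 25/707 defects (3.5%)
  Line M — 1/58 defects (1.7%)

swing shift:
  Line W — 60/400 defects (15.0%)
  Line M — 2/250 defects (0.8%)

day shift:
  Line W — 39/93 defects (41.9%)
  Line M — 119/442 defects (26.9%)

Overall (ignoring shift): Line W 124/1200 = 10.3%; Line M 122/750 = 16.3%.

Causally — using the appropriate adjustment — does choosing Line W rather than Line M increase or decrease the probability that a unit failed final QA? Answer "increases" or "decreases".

increases

The stratified and pooled comparisons disagree (Line M wins within each shift; Line W wins overall), so the answer turns on the causal role of shift.
Here shift is a common cause — it drives both which line a case falls under and the outcome. The crude comparison mixes populations; the stratum-specific rates are the causally relevant ones.
Within each level — night shift: 3.5% vs 1.7%; swing shift: 15.0% vs 0.8%; day shift: 41.9% vs 26.9% — Line M is lower every time.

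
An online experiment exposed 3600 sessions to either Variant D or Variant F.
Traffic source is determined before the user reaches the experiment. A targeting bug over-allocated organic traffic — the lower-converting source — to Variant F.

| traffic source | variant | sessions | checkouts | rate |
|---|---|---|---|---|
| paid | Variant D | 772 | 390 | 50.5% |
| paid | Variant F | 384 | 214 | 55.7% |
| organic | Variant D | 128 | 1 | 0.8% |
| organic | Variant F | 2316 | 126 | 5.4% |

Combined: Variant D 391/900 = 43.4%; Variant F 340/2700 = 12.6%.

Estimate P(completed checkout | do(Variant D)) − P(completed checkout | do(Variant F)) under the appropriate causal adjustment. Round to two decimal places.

Traffic source differs across variants for reasons unrelated to any effect of the variant itself, and it separately predicts the outcome — a classic confounder. We must compare within traffic source levels.
Adjusting over the population distribution of traffic source: 0.321·(0.505−0.557) + 0.679·(0.008−0.054) = -0.048.

-0.05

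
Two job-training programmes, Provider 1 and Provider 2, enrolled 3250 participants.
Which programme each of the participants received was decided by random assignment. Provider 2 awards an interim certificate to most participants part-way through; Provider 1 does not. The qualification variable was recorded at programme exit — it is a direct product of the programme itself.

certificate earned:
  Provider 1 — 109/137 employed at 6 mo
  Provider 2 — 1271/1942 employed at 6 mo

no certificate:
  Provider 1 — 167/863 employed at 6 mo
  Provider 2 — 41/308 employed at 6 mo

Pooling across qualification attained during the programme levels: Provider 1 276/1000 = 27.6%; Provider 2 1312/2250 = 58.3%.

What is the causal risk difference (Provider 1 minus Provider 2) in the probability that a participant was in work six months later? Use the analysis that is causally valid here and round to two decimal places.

The qualification attained during the programme-specific comparison favours Provider 1 throughout, but the pooled figures favour Provider 2. The question is whether to condition on qualification attained during the programme.
Qualification attained during the programme here is a post-treatment variable shaped by the programme; conditioning on it would introduce bias rather than remove it. The overall comparison is the causal one.
The causal difference is the pooled difference: 0.276 − 0.583 = -0.307.

-0.31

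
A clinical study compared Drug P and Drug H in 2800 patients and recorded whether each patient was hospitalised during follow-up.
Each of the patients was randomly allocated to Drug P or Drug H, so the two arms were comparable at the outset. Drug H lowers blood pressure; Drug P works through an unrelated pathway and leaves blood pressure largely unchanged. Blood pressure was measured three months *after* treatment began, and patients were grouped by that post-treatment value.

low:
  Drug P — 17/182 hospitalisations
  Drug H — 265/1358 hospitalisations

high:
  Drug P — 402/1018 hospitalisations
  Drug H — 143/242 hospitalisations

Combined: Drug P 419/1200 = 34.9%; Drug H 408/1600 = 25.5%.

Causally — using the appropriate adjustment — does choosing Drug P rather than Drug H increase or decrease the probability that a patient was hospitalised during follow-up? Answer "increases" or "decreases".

Drug P is lower inside every blood pressure stratum but Drug H is lower in aggregate. Whether to stratify depends on how blood pressure relates to the drug.
Blood pressure is downstream of the drug. One should not condition on a consequence of treatment, so the overall rates are the right comparison.
Pooled: Drug P 34.9% vs Drug H 25.5%; Drug H is lower overall.

increases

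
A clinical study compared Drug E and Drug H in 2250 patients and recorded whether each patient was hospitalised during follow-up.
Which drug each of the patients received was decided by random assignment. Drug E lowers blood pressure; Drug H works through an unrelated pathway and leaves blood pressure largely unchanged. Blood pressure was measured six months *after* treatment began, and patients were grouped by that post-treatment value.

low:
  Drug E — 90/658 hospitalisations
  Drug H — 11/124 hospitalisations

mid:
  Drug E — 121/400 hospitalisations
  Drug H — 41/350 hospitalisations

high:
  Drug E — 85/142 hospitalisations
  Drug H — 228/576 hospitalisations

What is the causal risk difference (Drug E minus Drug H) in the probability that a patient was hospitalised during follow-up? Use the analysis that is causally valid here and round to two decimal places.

The blood pressure-specific comparison favours Drug H throughout, but the pooled figures favour Drug E. The question is whether to condition on blood pressure.
Blood pressure here is a post-treatment variable shaped by the drug; conditioning on it would introduce bias rather than remove it. The overall comparison is the causal one.
The causal difference is the pooled difference: 0.247 − 0.267 = -0.020.

-0.02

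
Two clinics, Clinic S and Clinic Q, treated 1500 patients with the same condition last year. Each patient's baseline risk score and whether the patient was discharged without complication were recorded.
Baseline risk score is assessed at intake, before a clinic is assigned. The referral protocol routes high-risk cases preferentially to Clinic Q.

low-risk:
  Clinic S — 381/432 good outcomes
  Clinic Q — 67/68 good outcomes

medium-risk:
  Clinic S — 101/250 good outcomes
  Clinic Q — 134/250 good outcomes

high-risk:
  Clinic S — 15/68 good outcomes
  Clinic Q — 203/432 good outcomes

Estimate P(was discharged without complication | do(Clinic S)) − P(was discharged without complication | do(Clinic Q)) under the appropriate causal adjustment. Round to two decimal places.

-0.16

The imbalance in baseline risk score arose from how patients were allocated, not from anything the clinic did; and baseline risk score independently affects the outcome. The pooled gap is confounded — condition on baseline risk score.
Adjusting over the population distribution of baseline risk score: 0.333·(0.882−0.985) + 0.333·(0.404−0.536) + 0.333·(0.221−0.470) = -0.162.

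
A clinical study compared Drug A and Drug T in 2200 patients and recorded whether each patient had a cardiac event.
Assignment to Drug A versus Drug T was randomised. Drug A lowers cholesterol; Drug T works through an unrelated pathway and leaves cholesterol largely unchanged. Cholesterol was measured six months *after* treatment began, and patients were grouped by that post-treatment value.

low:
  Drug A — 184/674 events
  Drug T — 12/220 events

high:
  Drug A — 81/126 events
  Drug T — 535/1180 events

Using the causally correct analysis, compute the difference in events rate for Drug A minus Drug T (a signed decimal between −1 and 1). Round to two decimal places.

-0.06

Stratifying would compare drugs among patients the drugs themselves sorted into cholesterol groups — a form of selection on an intermediate. The unconditioned pooled rates give the total causal effect.
The causal difference is the pooled difference: 0.331 − 0.391 = -0.059.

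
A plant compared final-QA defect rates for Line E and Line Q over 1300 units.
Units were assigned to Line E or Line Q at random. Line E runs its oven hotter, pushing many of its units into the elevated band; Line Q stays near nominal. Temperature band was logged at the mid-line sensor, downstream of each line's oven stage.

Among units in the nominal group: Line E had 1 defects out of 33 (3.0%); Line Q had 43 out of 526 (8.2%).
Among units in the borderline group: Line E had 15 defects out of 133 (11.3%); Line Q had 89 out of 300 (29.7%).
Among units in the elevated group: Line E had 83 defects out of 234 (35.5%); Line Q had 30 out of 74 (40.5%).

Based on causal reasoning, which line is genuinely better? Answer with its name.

Line Q

The distribution of in-process temperature band is itself part of what the line does — it is an intermediate outcome. Holding it fixed would remove that part of the effect; the total effect is the pooled difference.
Pooled: Line E 24.8% vs Line Q 18.0%; Line Q is lower overall.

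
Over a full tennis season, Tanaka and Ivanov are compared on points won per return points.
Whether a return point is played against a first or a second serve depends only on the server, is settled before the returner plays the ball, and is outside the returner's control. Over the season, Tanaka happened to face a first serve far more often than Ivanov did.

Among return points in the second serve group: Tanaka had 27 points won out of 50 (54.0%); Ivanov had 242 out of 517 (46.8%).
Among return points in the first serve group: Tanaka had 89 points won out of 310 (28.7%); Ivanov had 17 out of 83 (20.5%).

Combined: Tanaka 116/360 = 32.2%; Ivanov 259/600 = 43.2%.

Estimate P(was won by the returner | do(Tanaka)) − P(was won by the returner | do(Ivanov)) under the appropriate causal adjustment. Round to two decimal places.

+0.08

Serve type differs across players for reasons unrelated to any effect of the player itself, and it separately predicts the outcome — a classic confounder. We must compare within serve type levels.
Adjusting over the population distribution of serve type: 0.591·(0.540−0.468) + 0.409·(0.287−0.205) = +0.076.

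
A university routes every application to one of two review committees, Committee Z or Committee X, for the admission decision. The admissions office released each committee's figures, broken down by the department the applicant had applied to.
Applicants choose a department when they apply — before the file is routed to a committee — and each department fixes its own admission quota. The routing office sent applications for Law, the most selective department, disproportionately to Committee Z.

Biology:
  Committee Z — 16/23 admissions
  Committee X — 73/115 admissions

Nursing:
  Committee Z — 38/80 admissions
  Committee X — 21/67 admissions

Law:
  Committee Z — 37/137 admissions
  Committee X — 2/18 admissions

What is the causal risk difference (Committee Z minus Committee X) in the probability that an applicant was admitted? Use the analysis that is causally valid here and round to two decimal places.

+0.13

Within every department level Committee Z has the higher rate, yet pooled Committee X does — Simpson's reversal.
Department is set before the review committee has any effect — it is not caused by the review committee — and it independently drives the outcome. That makes it a confounder, so the causal comparison is within department levels.
Adjusting over the population distribution of department: 0.314·(0.696−0.635) + 0.334·(0.475−0.313) + 0.352·(0.270−0.111) = +0.129.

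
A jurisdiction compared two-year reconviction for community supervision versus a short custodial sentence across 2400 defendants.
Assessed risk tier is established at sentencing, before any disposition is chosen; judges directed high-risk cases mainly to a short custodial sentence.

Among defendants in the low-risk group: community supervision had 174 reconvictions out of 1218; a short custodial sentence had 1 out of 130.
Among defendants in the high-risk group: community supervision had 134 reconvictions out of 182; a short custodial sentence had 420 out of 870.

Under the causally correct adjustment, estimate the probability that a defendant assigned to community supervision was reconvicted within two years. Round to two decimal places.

0.40

Since assessed risk tier is a pre-existing factor (not a product of the disposition) and it affects the outcome on its own, it is a confounder. The stratified rates, not the pooled rate, identify the causal effect.
Standardising community supervision to the population assessed risk tier mix: 0.562·174/1218 + 0.438·134/182 = 0.403.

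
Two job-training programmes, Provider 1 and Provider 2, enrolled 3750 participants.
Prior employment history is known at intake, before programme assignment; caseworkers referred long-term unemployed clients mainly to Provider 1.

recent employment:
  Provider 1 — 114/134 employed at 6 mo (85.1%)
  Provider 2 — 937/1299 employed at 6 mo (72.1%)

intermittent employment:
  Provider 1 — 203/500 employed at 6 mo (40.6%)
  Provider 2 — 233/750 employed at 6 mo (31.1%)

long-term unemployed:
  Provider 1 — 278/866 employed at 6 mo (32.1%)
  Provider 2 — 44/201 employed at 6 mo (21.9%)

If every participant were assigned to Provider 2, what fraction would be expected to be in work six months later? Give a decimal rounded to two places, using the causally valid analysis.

0.44

The prior employment history-specific comparison favours Provider 1 throughout, but the pooled figures favour Provider 2. The question is whether to condition on prior employment history.
Prior employment history is set before the programme has any effect — it is not caused by the programme — and it independently drives the outcome. That makes it a confounder, so the causal comparison is within prior employment history levels.
Standardising Provider 2 to the population prior employment history mix: 0.382·937/1299 + 0.333·233/750 + 0.285·44/201 = 0.441.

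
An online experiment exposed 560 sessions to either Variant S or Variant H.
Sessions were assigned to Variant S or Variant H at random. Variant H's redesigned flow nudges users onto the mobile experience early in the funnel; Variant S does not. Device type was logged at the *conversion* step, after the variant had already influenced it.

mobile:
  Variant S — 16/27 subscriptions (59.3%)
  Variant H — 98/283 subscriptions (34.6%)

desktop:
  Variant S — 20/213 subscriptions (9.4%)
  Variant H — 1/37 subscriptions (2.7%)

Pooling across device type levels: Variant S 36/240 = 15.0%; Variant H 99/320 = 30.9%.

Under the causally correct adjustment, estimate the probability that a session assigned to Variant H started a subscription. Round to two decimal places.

0.31

Device type is recorded after the variant and is itself shifted by it — it sits on the causal path from variant to outcome. Conditioning on a mediator would strip out part of the effect we want; the pooled comparison gives the total causal effect.
So P(outcome | do(Variant H)) is just the pooled rate for Variant H: 99/320 = 0.309.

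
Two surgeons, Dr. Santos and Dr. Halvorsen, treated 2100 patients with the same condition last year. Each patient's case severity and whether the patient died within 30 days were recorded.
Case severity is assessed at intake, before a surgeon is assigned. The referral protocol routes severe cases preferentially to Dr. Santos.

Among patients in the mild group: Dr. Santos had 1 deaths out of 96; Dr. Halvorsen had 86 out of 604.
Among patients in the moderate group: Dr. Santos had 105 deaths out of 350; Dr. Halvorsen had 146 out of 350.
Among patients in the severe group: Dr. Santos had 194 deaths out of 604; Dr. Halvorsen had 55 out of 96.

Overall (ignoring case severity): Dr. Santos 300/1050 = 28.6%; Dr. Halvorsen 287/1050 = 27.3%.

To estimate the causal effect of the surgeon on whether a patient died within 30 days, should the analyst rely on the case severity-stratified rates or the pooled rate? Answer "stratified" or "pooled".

stratified

Within every case severity level Dr. Santos has the lower rate, yet pooled Dr. Halvorsen does — Simpson's reversal.
The imbalance in case severity arose from how patients were allocated, not from anything the surgeon did; and case severity independently affects the outcome. The pooled gap is confounded — condition on case severity.
Within each level — mild: 1.0% vs 14.2%; moderate: 30.0% vs 41.7%; severe: 32.1% vs 57.3% — Dr. Santos is lower every time.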